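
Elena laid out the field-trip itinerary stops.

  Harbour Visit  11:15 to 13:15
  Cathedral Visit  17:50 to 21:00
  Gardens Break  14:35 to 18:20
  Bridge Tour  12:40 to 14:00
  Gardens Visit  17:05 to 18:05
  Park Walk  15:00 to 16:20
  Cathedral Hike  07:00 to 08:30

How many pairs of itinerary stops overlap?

Sorted by start: Cathedral Hike, Harbour Visit, Bridge Tour, Gardens Break, Park Walk, Gardens Visit, Cathedral Visit.
Harbour Visit starts after Cathedral Hike ends — done with Cathedral Hike.
Bridge Tour starts before Harbour Visit ends → Harbour Visit and Bridge Tour overlap.
Gardens Break starts after Harbour Visit ends — done with Harbour Visit.
Gardens Break starts after Bridge Tour ends — done with Bridge Tour.
Park Walk starts before Gardens Break ends → Gardens Break and Park Walk overlap.
Gardens Visit starts before Gardens Break ends → Gardens Break and Gardens Visit overlap.
Cathedral Visit starts before Gardens Break ends → Gardens Break and Cathedral Visit overlap.
Gardens Visit starts after Park Walk ends — done with Park Walk.
Cathedral Visit starts before Gardens Visit ends → Gardens Visit and Cathedral Visit overlap.
Overlapping pairs: Bridge Tour & Harbour Visit, Cathedral Visit & Gardens Break, Cathedral Visit & Gardens Visit, Gardens Break & Gardens Visit, Gardens Break & Park Walk — 5 in total.

5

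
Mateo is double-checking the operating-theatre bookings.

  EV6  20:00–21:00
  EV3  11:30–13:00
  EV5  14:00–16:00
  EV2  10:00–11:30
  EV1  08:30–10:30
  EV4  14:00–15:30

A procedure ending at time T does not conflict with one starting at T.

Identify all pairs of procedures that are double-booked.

EV1 & EV2, EV4 & EV5

Sorted by start: EV1, EV2, EV3, EV4, EV5, EV6.
EV2 starts before EV1 ends → EV1 and EV2 overlap.
EV3 starts after EV1 ends; EV1 is clear from here.
EV3 starts exactly when EV2 ends (back-to-back, no overlap); EV2 is clear from here.
EV4 starts after EV3 ends; EV3 is clear from here.
EV5 starts before EV4 ends → EV4 and EV5 overlap.
EV6 starts after EV4 ends.
EV6 starts after EV5 ends.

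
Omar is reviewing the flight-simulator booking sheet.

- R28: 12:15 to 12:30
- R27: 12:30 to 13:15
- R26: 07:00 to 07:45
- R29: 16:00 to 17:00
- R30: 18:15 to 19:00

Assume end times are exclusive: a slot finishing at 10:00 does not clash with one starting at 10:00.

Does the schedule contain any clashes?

No

Sorted by start: R26, R28, R27, R29, R30.
R28 starts after R26 ends, so R26 has no further overlaps.
R27 starts exactly when R28 ends (back-to-back, no overlap), so R28 has no further overlaps.
R29 starts after R27 ends, so R27 has no further overlaps.
R30 starts after R29 ends.
Every pair is clear; the schedule has no overlaps.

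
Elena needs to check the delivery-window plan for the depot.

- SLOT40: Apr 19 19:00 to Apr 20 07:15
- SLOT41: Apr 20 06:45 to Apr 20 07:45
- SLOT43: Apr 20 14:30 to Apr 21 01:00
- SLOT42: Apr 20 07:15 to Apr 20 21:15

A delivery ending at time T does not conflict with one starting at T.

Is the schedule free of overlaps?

Check each pair: they overlap iff neither finishes before the other starts.
Sorted by start: SLOT40, SLOT41, SLOT42, SLOT43.
SLOT41 starts before SLOT40 ends → SLOT40 and SLOT41 overlap.
That's a conflict, so the schedule is not conflict-free.

No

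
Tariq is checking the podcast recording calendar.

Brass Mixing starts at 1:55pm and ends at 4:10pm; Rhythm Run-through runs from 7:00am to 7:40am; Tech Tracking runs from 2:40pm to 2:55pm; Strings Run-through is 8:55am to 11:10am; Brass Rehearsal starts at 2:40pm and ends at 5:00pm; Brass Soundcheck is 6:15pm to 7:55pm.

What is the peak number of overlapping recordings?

Sweep the timeline, counting +1 at each start and −1 at each end (ends before starts at a tie):
7:00am start Rhythm Run-through → 1
7:40am end Rhythm Run-through → 0
8:55am start Strings Run-through → 1
11:10am end Strings Run-through → 0
1:55pm start Brass Mixing → 1
2:40pm start Brass Rehearsal → 2
2:40pm start Tech Tracking → 3
2:55pm end Tech Tracking → 2
4:10pm end Brass Mixing → 1
5:00pm end Brass Rehearsal → 0
6:15pm start Brass Soundcheck → 1
7:55pm end Brass Soundcheck → 0
Peak is 3, at 2:40pm (Brass Mixing, Brass Rehearsal, Tech Tracking).

3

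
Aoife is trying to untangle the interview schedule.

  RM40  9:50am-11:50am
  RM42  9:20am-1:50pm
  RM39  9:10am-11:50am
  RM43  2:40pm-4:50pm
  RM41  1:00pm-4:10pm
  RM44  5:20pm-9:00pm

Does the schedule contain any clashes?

Sorted by start: RM39, RM42, RM40, RM41, RM43, RM44.
RM42 starts before RM39 ends → RM39 and RM42 overlap.
That's a conflict, so the schedule is not conflict-free.

Yes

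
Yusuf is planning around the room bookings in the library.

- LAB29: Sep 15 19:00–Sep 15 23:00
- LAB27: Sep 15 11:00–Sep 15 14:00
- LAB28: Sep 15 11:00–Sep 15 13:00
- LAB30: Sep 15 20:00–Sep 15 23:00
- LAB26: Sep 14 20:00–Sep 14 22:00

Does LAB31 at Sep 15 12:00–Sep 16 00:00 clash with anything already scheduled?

Yes — it overlaps LAB27, LAB28, LAB29, LAB30

LAB26: ends Sep 14 22:00 at or before LAB31 starts Sep 15 12:00 → clear.
LAB27: starts Sep 15 11:00 before LAB31 ends Sep 16 00:00, and ends Sep 15 14:00 after LAB31 starts Sep 15 12:00 → overlap.
LAB28: starts Sep 15 11:00 before LAB31 ends Sep 16 00:00, and ends Sep 15 13:00 after LAB31 starts Sep 15 12:00 → overlap.
LAB29: starts Sep 15 19:00 before LAB31 ends Sep 16 00:00, and ends Sep 15 23:00 after LAB31 starts Sep 15 12:00 → overlap.
LAB30: starts Sep 15 20:00 before LAB31 ends Sep 16 00:00, and ends Sep 15 23:00 after LAB31 starts Sep 15 12:00 → overlap.
LAB31 overlaps LAB27, LAB28, LAB29, LAB30.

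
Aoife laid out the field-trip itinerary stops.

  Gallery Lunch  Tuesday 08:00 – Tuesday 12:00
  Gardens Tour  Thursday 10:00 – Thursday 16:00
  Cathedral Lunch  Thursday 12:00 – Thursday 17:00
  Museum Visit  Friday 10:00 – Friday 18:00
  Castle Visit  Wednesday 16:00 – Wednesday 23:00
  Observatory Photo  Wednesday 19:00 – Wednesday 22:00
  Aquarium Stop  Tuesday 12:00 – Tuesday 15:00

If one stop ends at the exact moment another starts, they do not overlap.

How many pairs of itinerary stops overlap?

Sorted by start: Gallery Lunch, Aquarium Stop, Castle Visit, Observatory Photo, Gardens Tour, Cathedral Lunch, Museum Visit.
Aquarium Stop starts exactly when Gallery Lunch ends (back-to-back, no overlap) — done with Gallery Lunch.
Castle Visit starts after Aquarium Stop ends — done with Aquarium Stop.
Observatory Photo starts before Castle Visit ends → Castle Visit and Observatory Photo overlap.
Gardens Tour starts after Castle Visit ends — done with Castle Visit.
Gardens Tour starts after Observatory Photo ends — done with Observatory Photo.
Cathedral Lunch starts before Gardens Tour ends → Gardens Tour and Cathedral Lunch overlap.
Museum Visit starts after Gardens Tour ends.
Museum Visit starts after Cathedral Lunch ends.
Overlapping pairs: Castle Visit & Observatory Photo, Cathedral Lunch & Gardens Tour — 2 in total.

2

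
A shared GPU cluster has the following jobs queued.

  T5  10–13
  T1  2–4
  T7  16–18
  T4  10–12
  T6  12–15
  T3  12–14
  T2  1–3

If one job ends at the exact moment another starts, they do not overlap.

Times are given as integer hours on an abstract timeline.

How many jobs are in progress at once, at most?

3

Sort all start/end points and keep a running count:
1 start T2 → 1
2 start T1 → 2
3 end T2 → 1
4 end T1 → 0
10 start T4 → 1
10 start T5 → 2
12 end T4 → 1
12 start T3 → 2
12 start T6 → 3
13 end T5 → 2
14 end T3 → 1
15 end T6 → 0
16 start T7 → 1
18 end T7 → 0
Peak is 3, at 12 (T3, T5, T6).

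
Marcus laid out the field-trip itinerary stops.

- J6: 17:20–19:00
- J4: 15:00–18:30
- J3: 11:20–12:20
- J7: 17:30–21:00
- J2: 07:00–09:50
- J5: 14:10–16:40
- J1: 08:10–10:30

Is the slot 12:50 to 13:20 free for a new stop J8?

Yes — the slot is free

J2: ends 09:50 at or before J8 starts 12:50 → clear.
J1: ends 10:30 at or before J8 starts 12:50 → clear.
J3: ends 12:20 at or before J8 starts 12:50 → clear.
J5: starts 14:10 at or after J8 ends 13:20 → clear.
J4: starts 15:00 at or after J8 ends 13:20 → clear.
J6: starts 17:20 at or after J8 ends 13:20 → clear.
J7: starts 17:30 at or after J8 ends 13:20 → clear.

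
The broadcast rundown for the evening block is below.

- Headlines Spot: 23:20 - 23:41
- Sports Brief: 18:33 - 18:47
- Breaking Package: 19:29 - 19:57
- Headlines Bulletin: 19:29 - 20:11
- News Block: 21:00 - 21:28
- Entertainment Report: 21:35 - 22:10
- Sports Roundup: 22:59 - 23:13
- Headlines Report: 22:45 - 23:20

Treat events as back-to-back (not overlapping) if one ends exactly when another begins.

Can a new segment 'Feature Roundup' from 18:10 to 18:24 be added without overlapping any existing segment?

Yes — the slot is free

Sports Brief: starts 18:33 at or after Feature Roundup ends 18:24 → clear.
Breaking Package: starts 19:29 at or after Feature Roundup ends 18:24 → clear.
Headlines Bulletin: starts 19:29 at or after Feature Roundup ends 18:24 → clear.
News Block: starts 21:00 at or after Feature Roundup ends 18:24 → clear.
Entertainment Report: starts 21:35 at or after Feature Roundup ends 18:24 → clear.
Headlines Report: starts 22:45 at or after Feature Roundup ends 18:24 → clear.
Sports Roundup: starts 22:59 at or after Feature Roundup ends 18:24 → clear.
Headlines Spot: starts 23:20 at or after Feature Roundup ends 18:24 → clear.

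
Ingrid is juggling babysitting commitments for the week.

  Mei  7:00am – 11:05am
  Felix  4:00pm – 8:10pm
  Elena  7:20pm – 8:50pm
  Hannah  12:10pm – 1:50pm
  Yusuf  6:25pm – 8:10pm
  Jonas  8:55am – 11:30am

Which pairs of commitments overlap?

Sorted by start: Mei, Jonas, Hannah, Felix, Yusuf, Elena.
Jonas starts before Mei ends → Mei and Jonas overlap.
Hannah starts after Mei ends, so Mei has no further overlaps.
Hannah starts after Jonas ends, so Jonas has no further overlaps.
Felix starts after Hannah ends, so Hannah has no further overlaps.
Yusuf starts before Felix ends → Felix and Yusuf overlap.
Elena starts before Felix ends → Felix and Elena overlap.
Elena starts before Yusuf ends → Yusuf and Elena overlap.

Elena & Felix, Elena & Yusuf, Felix & Yusuf, Jonas & Mei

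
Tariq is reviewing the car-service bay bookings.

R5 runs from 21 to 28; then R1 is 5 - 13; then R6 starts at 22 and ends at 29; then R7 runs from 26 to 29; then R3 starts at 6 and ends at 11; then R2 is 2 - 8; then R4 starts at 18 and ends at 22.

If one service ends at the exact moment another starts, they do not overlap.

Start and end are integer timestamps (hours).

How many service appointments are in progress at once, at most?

Sort all start/end points and keep a running count:
2 start R2 → 1
5 start R1 → 2
6 start R3 → 3
8 end R2 → 2
11 end R3 → 1
13 end R1 → 0
18 start R4 → 1
21 start R5 → 2
22 end R4 → 1
22 start R6 → 2
26 start R7 → 3
28 end R5 → 2
29 end R6 → 1
29 end R7 → 0
Peak is 3, at 6 (R1, R2, R3).

3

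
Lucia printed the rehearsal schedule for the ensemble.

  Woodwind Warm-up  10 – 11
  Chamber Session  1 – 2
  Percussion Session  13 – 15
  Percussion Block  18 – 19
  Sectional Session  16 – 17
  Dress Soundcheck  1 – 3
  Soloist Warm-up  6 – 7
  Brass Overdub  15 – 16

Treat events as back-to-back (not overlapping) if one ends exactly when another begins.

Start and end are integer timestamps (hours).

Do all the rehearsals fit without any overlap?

Check each pair: they overlap iff neither finishes before the other starts.
Sorted by start: Dress Soundcheck, Chamber Session, Soloist Warm-up, Woodwind Warm-up, Percussion Session, Brass Overdub, Sectional Session, Percussion Block.
Chamber Session starts before Dress Soundcheck ends → Dress Soundcheck and Chamber Session overlap.
That's a conflict, so the schedule is not conflict-free.

No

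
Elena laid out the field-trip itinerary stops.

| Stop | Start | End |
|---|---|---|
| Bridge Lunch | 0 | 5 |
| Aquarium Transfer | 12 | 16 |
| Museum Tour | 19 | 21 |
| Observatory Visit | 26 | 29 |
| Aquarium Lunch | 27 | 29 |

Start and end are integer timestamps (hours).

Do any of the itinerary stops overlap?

Yes

Check each pair: they overlap iff neither finishes before the other starts.
Sorted by start: Bridge Lunch, Aquarium Transfer, Museum Tour, Observatory Visit, Aquarium Lunch.
Aquarium Transfer starts after Bridge Lunch ends; Bridge Lunch is clear from here.
Museum Tour starts after Aquarium Transfer ends; Aquarium Transfer is clear from here.
Observatory Visit starts after Museum Tour ends; Museum Tour is clear from here.
Aquarium Lunch starts before Observatory Visit ends → Observatory Visit and Aquarium Lunch overlap.
That's a conflict, so the schedule is not conflict-free.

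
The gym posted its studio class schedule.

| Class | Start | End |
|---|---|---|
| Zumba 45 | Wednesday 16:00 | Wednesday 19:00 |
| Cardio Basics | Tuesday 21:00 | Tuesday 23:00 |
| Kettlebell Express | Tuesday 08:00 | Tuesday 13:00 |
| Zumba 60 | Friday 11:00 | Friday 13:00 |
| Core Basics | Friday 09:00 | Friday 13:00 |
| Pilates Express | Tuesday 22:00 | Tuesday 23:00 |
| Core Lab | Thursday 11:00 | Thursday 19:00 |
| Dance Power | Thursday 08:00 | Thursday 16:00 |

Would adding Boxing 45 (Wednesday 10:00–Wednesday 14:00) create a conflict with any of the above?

Kettlebell Express: ends Tuesday 13:00 at or before Boxing 45 starts Wednesday 10:00 → clear.
Cardio Basics: ends Tuesday 23:00 at or before Boxing 45 starts Wednesday 10:00 → clear.
Pilates Express: ends Tuesday 23:00 at or before Boxing 45 starts Wednesday 10:00 → clear.
Zumba 45: starts Wednesday 16:00 at or after Boxing 45 ends Wednesday 14:00 → clear.
Dance Power: starts Thursday 08:00 at or after Boxing 45 ends Wednesday 14:00 → clear.
Core Lab: starts Thursday 11:00 at or after Boxing 45 ends Wednesday 14:00 → clear.
Core Basics: starts Friday 09:00 at or after Boxing 45 ends Wednesday 14:00 → clear.
Zumba 60: starts Friday 11:00 at or after Boxing 45 ends Wednesday 14:00 → clear.

No — it doesn't clash with anything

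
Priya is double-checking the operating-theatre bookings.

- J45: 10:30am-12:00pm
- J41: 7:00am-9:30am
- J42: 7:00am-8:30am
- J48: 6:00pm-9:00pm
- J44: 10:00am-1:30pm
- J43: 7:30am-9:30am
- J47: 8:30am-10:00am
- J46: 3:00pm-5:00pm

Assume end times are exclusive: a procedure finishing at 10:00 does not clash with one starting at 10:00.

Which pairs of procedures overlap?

J41 & J42, J41 & J43, J41 & J47, J42 & J43, J43 & J47, J44 & J45

Sorted by start: J41, J42, J43, J47, J44, J45, J46, J48.
J42 starts before J41 ends → J41 and J42 overlap.
J43 starts before J41 ends → J41 and J43 overlap.
J47 starts before J41 ends → J41 and J47 overlap.
J44 starts after J41 ends, so J41 has no further overlaps.
J43 starts before J42 ends → J42 and J43 overlap.
J47 starts exactly when J42 ends (back-to-back, no overlap), so J42 has no further overlaps.
J47 starts before J43 ends → J43 and J47 overlap.
J44 starts after J43 ends, so J43 has no further overlaps.
J44 starts exactly when J47 ends (back-to-back, no overlap), so J47 has no further overlaps.
J45 starts before J44 ends → J44 and J45 overlap.
J46 starts after J44 ends, so J44 has no further overlaps.
J46 starts after J45 ends, so J45 has no further overlaps.
J48 starts after J46 ends.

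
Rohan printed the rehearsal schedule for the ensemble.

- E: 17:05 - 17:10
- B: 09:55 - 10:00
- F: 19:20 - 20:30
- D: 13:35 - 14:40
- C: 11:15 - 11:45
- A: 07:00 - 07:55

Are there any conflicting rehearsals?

No

Sorted by start: A, B, C, D, E, F.
B starts after A ends, so A has no further overlaps.
C starts after B ends, so B has no further overlaps.
D starts after C ends, so C has no further overlaps.
E starts after D ends, so D has no further overlaps.
F starts after E ends.
Every pair is clear; the schedule has no overlaps.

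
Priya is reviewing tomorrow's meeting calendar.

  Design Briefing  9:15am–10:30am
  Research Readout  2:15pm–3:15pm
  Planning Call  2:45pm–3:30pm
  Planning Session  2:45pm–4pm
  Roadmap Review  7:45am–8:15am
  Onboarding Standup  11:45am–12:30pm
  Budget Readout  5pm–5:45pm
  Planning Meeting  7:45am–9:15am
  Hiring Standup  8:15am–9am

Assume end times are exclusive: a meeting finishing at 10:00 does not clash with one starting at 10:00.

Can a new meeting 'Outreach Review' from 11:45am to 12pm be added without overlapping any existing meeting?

Planning Meeting: ends 9:15am at or before Outreach Review starts 11:45am → clear.
Roadmap Review: ends 8:15am at or before Outreach Review starts 11:45am → clear.
Hiring Standup: ends 9am at or before Outreach Review starts 11:45am → clear.
Design Briefing: ends 10:30am at or before Outreach Review starts 11:45am → clear.
Onboarding Standup: starts 11:45am before Outreach Review ends 12pm, and ends 12:30pm after Outreach Review starts 11:45am → overlap.
Research Readout: starts 2:15pm at or after Outreach Review ends 12pm → clear.
Planning Session: starts 2:45pm at or after Outreach Review ends 12pm → clear.
Planning Call: starts 2:45pm at or after Outreach Review ends 12pm → clear.
Budget Readout: starts 5pm at or after Outreach Review ends 12pm → clear.
Outreach Review overlaps Onboarding Standup.

No — it overlaps Onboarding Standup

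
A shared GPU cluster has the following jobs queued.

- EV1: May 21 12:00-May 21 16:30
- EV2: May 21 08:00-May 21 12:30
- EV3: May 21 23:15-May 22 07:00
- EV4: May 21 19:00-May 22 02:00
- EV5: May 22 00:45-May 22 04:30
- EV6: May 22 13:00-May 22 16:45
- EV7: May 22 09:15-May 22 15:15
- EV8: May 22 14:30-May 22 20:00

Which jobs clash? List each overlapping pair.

Sorted by start: EV2, EV1, EV4, EV3, EV5, EV7, EV6, EV8.
EV1 starts before EV2 ends → EV2 and EV1 overlap.
EV4 starts after EV2 ends, so nothing later overlaps EV2 either.
EV4 starts after EV1 ends, so nothing later overlaps EV1 either.
EV3 starts before EV4 ends → EV4 and EV3 overlap.
EV5 starts before EV4 ends → EV4 and EV5 overlap.
EV7 starts after EV4 ends, so nothing later overlaps EV4 either.
EV5 starts before EV3 ends → EV3 and EV5 overlap.
EV7 starts after EV3 ends, so nothing later overlaps EV3 either.
EV7 starts after EV5 ends, so nothing later overlaps EV5 either.
EV6 starts before EV7 ends → EV7 and EV6 overlap.
EV8 starts before EV7 ends → EV7 and EV8 overlap.
EV8 starts before EV6 ends → EV6 and EV8 overlap.

EV1 & EV2, EV3 & EV4, EV3 & EV5, EV4 & EV5, EV6 & EV7, EV6 & EV8, EV7 & EV8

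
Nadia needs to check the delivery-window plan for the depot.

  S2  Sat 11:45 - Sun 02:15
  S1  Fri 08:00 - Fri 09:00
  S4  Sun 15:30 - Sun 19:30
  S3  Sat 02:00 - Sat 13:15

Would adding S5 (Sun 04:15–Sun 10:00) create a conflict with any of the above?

No — it doesn't clash with anything

S1: ends Fri 09:00 at or before S5 starts Sun 04:15 → clear.
S3: ends Sat 13:15 at or before S5 starts Sun 04:15 → clear.
S2: ends Sun 02:15 at or before S5 starts Sun 04:15 → clear.
S4: starts Sun 15:30 at or after S5 ends Sun 10:00 → clear.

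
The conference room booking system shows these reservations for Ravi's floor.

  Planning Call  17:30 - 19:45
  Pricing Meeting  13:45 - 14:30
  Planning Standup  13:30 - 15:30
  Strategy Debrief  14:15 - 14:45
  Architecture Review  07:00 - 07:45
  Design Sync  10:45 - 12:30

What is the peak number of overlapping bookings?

Sort all start/end points and keep a running count:
07:00 start Architecture Review → 1
07:45 end Architecture Review → 0
10:45 start Design Sync → 1
12:30 end Design Sync → 0
13:30 start Planning Standup → 1
13:45 start Pricing Meeting → 2
14:15 start Strategy Debrief → 3
14:30 end Pricing Meeting → 2
14:45 end Strategy Debrief → 1
15:30 end Planning Standup → 0
17:30 start Planning Call → 1
19:45 end Planning Call → 0
Peak is 3, at 14:15 (Planning Standup, Pricing Meeting, Strategy Debrief).

3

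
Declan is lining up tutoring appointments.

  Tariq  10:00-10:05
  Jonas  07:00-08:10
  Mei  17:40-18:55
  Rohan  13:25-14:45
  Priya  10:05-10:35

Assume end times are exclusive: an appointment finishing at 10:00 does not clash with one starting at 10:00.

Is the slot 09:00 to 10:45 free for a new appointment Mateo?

No — it overlaps Priya, Tariq

Jonas: ends 08:10 at or before Mateo starts 09:00 → clear.
Tariq: starts 10:00 before Mateo ends 10:45, and ends 10:05 after Mateo starts 09:00 → overlap.
Priya: starts 10:05 before Mateo ends 10:45, and ends 10:35 after Mateo starts 09:00 → overlap.
Rohan: starts 13:25 at or after Mateo ends 10:45 → clear.
Mei: starts 17:40 at or after Mateo ends 10:45 → clear.
Mateo overlaps Tariq, Priya.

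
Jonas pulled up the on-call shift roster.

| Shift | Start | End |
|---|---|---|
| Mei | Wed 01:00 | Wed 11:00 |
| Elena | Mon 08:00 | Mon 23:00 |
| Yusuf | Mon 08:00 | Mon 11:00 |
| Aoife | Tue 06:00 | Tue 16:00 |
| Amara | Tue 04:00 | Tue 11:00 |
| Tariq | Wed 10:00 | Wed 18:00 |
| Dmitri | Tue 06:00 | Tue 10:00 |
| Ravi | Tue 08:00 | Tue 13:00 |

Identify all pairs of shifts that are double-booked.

Amara & Aoife, Amara & Dmitri, Amara & Ravi, Aoife & Dmitri, Aoife & Ravi, Dmitri & Ravi, Elena & Yusuf, Mei & Tariq

Sorted by start: Elena, Yusuf, Amara, Dmitri, Aoife, Ravi, Mei, Tariq.
Yusuf starts before Elena ends → Elena and Yusuf overlap.
Amara starts after Elena ends; Elena is clear from here.
Amara starts after Yusuf ends; Yusuf is clear from here.
Dmitri starts before Amara ends → Amara and Dmitri overlap.
Aoife starts before Amara ends → Amara and Aoife overlap.
Ravi starts before Amara ends → Amara and Ravi overlap.
Mei starts after Amara ends; Amara is clear from here.
Aoife starts before Dmitri ends → Dmitri and Aoife overlap.
Ravi starts before Dmitri ends → Dmitri and Ravi overlap.
Mei starts after Dmitri ends; Dmitri is clear from here.
Ravi starts before Aoife ends → Aoife and Ravi overlap.
Mei starts after Aoife ends; Aoife is clear from here.
Mei starts after Ravi ends; Ravi is clear from here.
Tariq starts before Mei ends → Mei and Tariq overlap.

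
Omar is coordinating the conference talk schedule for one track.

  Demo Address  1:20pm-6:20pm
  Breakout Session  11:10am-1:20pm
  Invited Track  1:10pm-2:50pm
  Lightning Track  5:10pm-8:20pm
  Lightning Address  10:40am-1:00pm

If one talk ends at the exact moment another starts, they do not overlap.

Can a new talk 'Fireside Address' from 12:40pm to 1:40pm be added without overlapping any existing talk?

No — it overlaps Breakout Session, Demo Address, Invited Track, Lightning Address

Lightning Address: starts 10:40am before Fireside Address ends 1:40pm, and ends 1:00pm after Fireside Address starts 12:40pm → overlap.
Breakout Session: starts 11:10am before Fireside Address ends 1:40pm, and ends 1:20pm after Fireside Address starts 12:40pm → overlap.
Invited Track: starts 1:10pm before Fireside Address ends 1:40pm, and ends 2:50pm after Fireside Address starts 12:40pm → overlap.
Demo Address: starts 1:20pm before Fireside Address ends 1:40pm, and ends 6:20pm after Fireside Address starts 12:40pm → overlap.
Lightning Track: starts 5:10pm at or after Fireside Address ends 1:40pm → clear.
Fireside Address overlaps Demo Address, Breakout Session, Invited Track, Lightning Address.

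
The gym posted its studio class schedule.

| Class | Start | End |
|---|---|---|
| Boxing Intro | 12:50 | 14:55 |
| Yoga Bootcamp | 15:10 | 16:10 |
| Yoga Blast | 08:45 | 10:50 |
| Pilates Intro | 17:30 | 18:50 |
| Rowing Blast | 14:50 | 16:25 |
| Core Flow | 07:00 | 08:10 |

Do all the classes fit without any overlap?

Check each pair: they overlap iff neither finishes before the other starts.
Sorted by start: Core Flow, Yoga Blast, Boxing Intro, Rowing Blast, Yoga Bootcamp, Pilates Intro.
Yoga Blast starts after Core Flow ends, so nothing later overlaps Core Flow either.
Boxing Intro starts after Yoga Blast ends, so nothing later overlaps Yoga Blast either.
Rowing Blast starts before Boxing Intro ends → Boxing Intro and Rowing Blast overlap.
That's a conflict, so the schedule is not conflict-free.

No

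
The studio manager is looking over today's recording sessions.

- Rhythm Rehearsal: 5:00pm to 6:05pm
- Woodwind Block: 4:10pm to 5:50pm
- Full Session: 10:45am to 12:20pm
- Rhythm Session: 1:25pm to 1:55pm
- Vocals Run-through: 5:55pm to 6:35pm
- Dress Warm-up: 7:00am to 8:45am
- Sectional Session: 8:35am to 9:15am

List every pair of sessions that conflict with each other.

Dress Warm-up & Sectional Session, Rhythm Rehearsal & Vocals Run-through, Rhythm Rehearsal & Woodwind Block

Sorted by start: Dress Warm-up, Sectional Session, Full Session, Rhythm Session, Woodwind Block, Rhythm Rehearsal, Vocals Run-through.
Sectional Session starts before Dress Warm-up ends → Dress Warm-up and Sectional Session overlap.
Full Session starts after Dress Warm-up ends; Dress Warm-up is clear from here.
Full Session starts after Sectional Session ends; Sectional Session is clear from here.
Rhythm Session starts after Full Session ends; Full Session is clear from here.
Woodwind Block starts after Rhythm Session ends; Rhythm Session is clear from here.
Rhythm Rehearsal starts before Woodwind Block ends → Woodwind Block and Rhythm Rehearsal overlap.
Vocals Run-through starts after Woodwind Block ends.
Vocals Run-through starts before Rhythm Rehearsal ends → Rhythm Rehearsal and Vocals Run-through overlap.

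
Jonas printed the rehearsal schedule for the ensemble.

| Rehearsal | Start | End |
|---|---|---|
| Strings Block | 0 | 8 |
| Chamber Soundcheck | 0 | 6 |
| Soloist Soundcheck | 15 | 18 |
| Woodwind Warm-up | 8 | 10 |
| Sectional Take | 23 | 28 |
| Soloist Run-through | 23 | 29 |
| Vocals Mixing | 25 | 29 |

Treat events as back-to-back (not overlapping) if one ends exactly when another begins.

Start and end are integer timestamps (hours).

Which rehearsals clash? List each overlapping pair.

Chamber Soundcheck & Strings Block, Sectional Take & Soloist Run-through, Sectional Take & Vocals Mixing, Soloist Run-through & Vocals Mixing

Check each pair: they overlap iff neither finishes before the other starts.
Sorted by start: Strings Block, Chamber Soundcheck, Woodwind Warm-up, Soloist Soundcheck, Sectional Take, Soloist Run-through, Vocals Mixing.
Chamber Soundcheck starts before Strings Block ends → Strings Block and Chamber Soundcheck overlap.
Woodwind Warm-up starts exactly when Strings Block ends (back-to-back, no overlap), so Strings Block has no further overlaps.
Woodwind Warm-up starts after Chamber Soundcheck ends, so Chamber Soundcheck has no further overlaps.
Soloist Soundcheck starts after Woodwind Warm-up ends, so Woodwind Warm-up has no further overlaps.
Sectional Take starts after Soloist Soundcheck ends, so Soloist Soundcheck has no further overlaps.
Soloist Run-through starts before Sectional Take ends → Sectional Take and Soloist Run-through overlap.
Vocals Mixing starts before Sectional Take ends → Sectional Take and Vocals Mixing overlap.
Vocals Mixing starts before Soloist Run-through ends → Soloist Run-through and Vocals Mixing overlap.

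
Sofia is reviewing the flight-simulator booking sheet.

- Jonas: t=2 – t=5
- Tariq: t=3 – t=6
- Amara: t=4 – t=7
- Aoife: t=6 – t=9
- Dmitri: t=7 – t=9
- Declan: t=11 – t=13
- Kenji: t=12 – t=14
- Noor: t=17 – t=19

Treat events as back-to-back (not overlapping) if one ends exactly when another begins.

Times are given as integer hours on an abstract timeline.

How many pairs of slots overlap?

Sorted by start: Jonas, Tariq, Amara, Aoife, Dmitri, Declan, Kenji, Noor.
Tariq starts before Jonas ends → Jonas and Tariq overlap.
Amara starts before Jonas ends → Jonas and Amara overlap.
Aoife starts after Jonas ends, so nothing later overlaps Jonas either.
Amara starts before Tariq ends → Tariq and Amara overlap.
Aoife starts exactly when Tariq ends (back-to-back, no overlap), so nothing later overlaps Tariq either.
Aoife starts before Amara ends → Amara and Aoife overlap.
Dmitri starts exactly when Amara ends (back-to-back, no overlap), so nothing later overlaps Amara either.
Dmitri starts before Aoife ends → Aoife and Dmitri overlap.
Declan starts after Aoife ends, so nothing later overlaps Aoife either.
Declan starts after Dmitri ends, so nothing later overlaps Dmitri either.
Kenji starts before Declan ends → Declan and Kenji overlap.
Noor starts after Declan ends.
Noor starts after Kenji ends.
Overlapping pairs: Amara & Aoife, Amara & Jonas, Amara & Tariq, Aoife & Dmitri, Declan & Kenji, Jonas & Tariq — 6 in total.

6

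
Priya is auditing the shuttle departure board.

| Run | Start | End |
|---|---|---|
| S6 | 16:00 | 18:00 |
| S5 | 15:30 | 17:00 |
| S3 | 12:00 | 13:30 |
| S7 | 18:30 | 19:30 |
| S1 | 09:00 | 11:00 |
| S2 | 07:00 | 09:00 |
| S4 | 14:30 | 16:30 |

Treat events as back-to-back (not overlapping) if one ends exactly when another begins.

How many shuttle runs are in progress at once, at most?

Sort all start/end points and keep a running count:
07:00 start S2 → 1
09:00 end S2 → 0
09:00 start S1 → 1
11:00 end S1 → 0
12:00 start S3 → 1
13:30 end S3 → 0
14:30 start S4 → 1
15:30 start S5 → 2
16:00 start S6 → 3
16:30 end S4 → 2
17:00 end S5 → 1
18:00 end S6 → 0
18:30 start S7 → 1
19:30 end S7 → 0
Peak is 3, at 16:00 (S4, S5, S6).

3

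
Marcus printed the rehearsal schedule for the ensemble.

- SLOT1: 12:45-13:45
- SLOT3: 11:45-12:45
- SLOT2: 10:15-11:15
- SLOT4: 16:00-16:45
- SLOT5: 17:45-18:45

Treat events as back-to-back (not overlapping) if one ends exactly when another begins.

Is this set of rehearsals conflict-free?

Yes

Sorted by start: SLOT2, SLOT3, SLOT1, SLOT4, SLOT5.
SLOT3 starts after SLOT2 ends; SLOT2 is clear from here.
SLOT1 starts exactly when SLOT3 ends (back-to-back, no overlap); SLOT3 is clear from here.
SLOT4 starts after SLOT1 ends; SLOT1 is clear from here.
SLOT5 starts after SLOT4 ends.
Every pair is clear; the schedule has no overlaps.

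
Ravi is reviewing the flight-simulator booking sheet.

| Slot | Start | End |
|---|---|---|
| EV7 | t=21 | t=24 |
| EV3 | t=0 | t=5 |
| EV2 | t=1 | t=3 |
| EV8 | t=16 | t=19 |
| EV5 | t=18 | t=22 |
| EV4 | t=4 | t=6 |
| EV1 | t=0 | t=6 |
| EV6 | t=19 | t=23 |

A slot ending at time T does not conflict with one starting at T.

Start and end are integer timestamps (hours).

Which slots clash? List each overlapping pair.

EV1 & EV2, EV1 & EV3, EV1 & EV4, EV2 & EV3, EV3 & EV4, EV5 & EV6, EV5 & EV7, EV5 & EV8, EV6 & EV7

Sorted by start: EV1, EV3, EV2, EV4, EV8, EV5, EV6, EV7.
EV3 starts before EV1 ends → EV1 and EV3 overlap.
EV2 starts before EV1 ends → EV1 and EV2 overlap.
EV4 starts before EV1 ends → EV1 and EV4 overlap.
EV8 starts after EV1 ends; EV1 is clear from here.
EV2 starts before EV3 ends → EV3 and EV2 overlap.
EV4 starts before EV3 ends → EV3 and EV4 overlap.
EV8 starts after EV3 ends; EV3 is clear from here.
EV4 starts after EV2 ends; EV2 is clear from here.
EV8 starts after EV4 ends; EV4 is clear from here.
EV5 starts before EV8 ends → EV8 and EV5 overlap.
EV6 starts exactly when EV8 ends (back-to-back, no overlap); EV8 is clear from here.
EV6 starts before EV5 ends → EV5 and EV6 overlap.
EV7 starts before EV5 ends → EV5 and EV7 overlap.
EV7 starts before EV6 ends → EV6 and EV7 overlap.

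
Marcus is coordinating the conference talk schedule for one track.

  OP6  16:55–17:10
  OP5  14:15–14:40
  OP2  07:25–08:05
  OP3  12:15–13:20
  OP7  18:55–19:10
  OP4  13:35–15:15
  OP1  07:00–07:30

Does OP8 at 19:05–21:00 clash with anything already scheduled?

OP1: ends 07:30 at or before OP8 starts 19:05 → clear.
OP2: ends 08:05 at or before OP8 starts 19:05 → clear.
OP3: ends 13:20 at or before OP8 starts 19:05 → clear.
OP4: ends 15:15 at or before OP8 starts 19:05 → clear.
OP5: ends 14:40 at or before OP8 starts 19:05 → clear.
OP6: ends 17:10 at or before OP8 starts 19:05 → clear.
OP7: starts 18:55 before OP8 ends 21:00, and ends 19:10 after OP8 starts 19:05 → overlap.
OP8 overlaps OP7.

Yes — it overlaps OP7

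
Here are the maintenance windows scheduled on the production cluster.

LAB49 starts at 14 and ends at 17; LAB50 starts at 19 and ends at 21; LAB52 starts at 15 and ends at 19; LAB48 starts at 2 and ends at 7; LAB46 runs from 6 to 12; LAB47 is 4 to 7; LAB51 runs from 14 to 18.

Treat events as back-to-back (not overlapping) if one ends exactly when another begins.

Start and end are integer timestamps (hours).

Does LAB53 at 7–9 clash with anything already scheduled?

LAB48: ends 7 at or before LAB53 starts 7 → clear.
LAB47: ends 7 at or before LAB53 starts 7 → clear.
LAB46: starts 6 before LAB53 ends 9, and ends 12 after LAB53 starts 7 → overlap.
LAB49: starts 14 at or after LAB53 ends 9 → clear.
LAB51: starts 14 at or after LAB53 ends 9 → clear.
LAB52: starts 15 at or after LAB53 ends 9 → clear.
LAB50: starts 19 at or after LAB53 ends 9 → clear.
LAB53 overlaps LAB46.

Yes — it overlaps LAB46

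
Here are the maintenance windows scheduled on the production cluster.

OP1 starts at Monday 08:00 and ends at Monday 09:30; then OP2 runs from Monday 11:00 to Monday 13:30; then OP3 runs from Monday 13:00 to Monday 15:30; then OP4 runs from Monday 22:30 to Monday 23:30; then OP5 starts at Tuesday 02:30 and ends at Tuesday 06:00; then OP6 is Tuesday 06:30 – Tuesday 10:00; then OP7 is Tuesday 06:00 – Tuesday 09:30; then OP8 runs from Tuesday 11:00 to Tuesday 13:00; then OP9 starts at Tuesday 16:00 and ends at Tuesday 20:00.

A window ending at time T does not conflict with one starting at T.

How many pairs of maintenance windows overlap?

2

Sorted by start: OP1, OP2, OP3, OP4, OP5, OP7, OP6, OP8, OP9.
OP2 starts after OP1 ends — done with OP1.
OP3 starts before OP2 ends → OP2 and OP3 overlap.
OP4 starts after OP2 ends — done with OP2.
OP4 starts after OP3 ends — done with OP3.
OP5 starts after OP4 ends — done with OP4.
OP7 starts exactly when OP5 ends (back-to-back, no overlap) — done with OP5.
OP6 starts before OP7 ends → OP7 and OP6 overlap.
OP8 starts after OP7 ends — done with OP7.
OP8 starts after OP6 ends — done with OP6.
OP9 starts after OP8 ends.
Overlapping pairs: OP2 & OP3, OP6 & OP7 — 2 in total.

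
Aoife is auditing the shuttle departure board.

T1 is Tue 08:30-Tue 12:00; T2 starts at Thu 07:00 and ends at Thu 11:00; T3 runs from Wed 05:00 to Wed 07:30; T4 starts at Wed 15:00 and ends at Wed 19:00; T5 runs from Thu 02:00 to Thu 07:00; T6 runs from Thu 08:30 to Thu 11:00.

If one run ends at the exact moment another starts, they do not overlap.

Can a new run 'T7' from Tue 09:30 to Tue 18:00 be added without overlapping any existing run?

No — it overlaps T1

T1: starts Tue 08:30 before T7 ends Tue 18:00, and ends Tue 12:00 after T7 starts Tue 09:30 → overlap.
T3: starts Wed 05:00 at or after T7 ends Tue 18:00 → clear.
T4: starts Wed 15:00 at or after T7 ends Tue 18:00 → clear.
T5: starts Thu 02:00 at or after T7 ends Tue 18:00 → clear.
T2: starts Thu 07:00 at or after T7 ends Tue 18:00 → clear.
T6: starts Thu 08:30 at or after T7 ends Tue 18:00 → clear.
T7 overlaps T1.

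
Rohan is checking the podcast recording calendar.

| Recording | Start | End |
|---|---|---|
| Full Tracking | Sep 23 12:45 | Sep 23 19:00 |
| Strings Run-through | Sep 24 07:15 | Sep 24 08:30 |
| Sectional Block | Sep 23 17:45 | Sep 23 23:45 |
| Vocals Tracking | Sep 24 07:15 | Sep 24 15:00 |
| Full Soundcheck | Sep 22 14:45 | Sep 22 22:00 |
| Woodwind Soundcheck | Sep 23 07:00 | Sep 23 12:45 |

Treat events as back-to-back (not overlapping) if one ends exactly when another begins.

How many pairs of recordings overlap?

Sorted by start: Full Soundcheck, Woodwind Soundcheck, Full Tracking, Sectional Block, Strings Run-through, Vocals Tracking.
Woodwind Soundcheck starts after Full Soundcheck ends; Full Soundcheck is clear from here.
Full Tracking starts exactly when Woodwind Soundcheck ends (back-to-back, no overlap); Woodwind Soundcheck is clear from here.
Sectional Block starts before Full Tracking ends → Full Tracking and Sectional Block overlap.
Strings Run-through starts after Full Tracking ends; Full Tracking is clear from here.
Strings Run-through starts after Sectional Block ends; Sectional Block is clear from here.
Vocals Tracking starts before Strings Run-through ends → Strings Run-through and Vocals Tracking overlap.
Overlapping pairs: Full Tracking & Sectional Block, Strings Run-through & Vocals Tracking — 2 in total.

2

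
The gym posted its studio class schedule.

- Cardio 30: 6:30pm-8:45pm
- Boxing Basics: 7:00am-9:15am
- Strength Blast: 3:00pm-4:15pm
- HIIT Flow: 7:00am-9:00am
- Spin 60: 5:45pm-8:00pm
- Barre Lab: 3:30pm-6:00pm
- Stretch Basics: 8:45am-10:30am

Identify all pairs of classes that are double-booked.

Two intervals overlap when each starts before the other ends.
Sorted by start: Boxing Basics, HIIT Flow, Stretch Basics, Strength Blast, Barre Lab, Spin 60, Cardio 30.
HIIT Flow starts before Boxing Basics ends → Boxing Basics and HIIT Flow overlap.
Stretch Basics starts before Boxing Basics ends → Boxing Basics and Stretch Basics overlap.
Strength Blast starts after Boxing Basics ends, so Boxing Basics has no further overlaps.
Stretch Basics starts before HIIT Flow ends → HIIT Flow and Stretch Basics overlap.
Strength Blast starts after HIIT Flow ends, so HIIT Flow has no further overlaps.
Strength Blast starts after Stretch Basics ends, so Stretch Basics has no further overlaps.
Barre Lab starts before Strength Blast ends → Strength Blast and Barre Lab overlap.
Spin 60 starts after Strength Blast ends, so Strength Blast has no further overlaps.
Spin 60 starts before Barre Lab ends → Barre Lab and Spin 60 overlap.
Cardio 30 starts after Barre Lab ends.
Cardio 30 starts before Spin 60 ends → Spin 60 and Cardio 30 overlap.

Barre Lab & Spin 60, Barre Lab & Strength Blast, Boxing Basics & HIIT Flow, Boxing Basics & Stretch Basics, Cardio 30 & Spin 60, HIIT Flow & Stretch Basics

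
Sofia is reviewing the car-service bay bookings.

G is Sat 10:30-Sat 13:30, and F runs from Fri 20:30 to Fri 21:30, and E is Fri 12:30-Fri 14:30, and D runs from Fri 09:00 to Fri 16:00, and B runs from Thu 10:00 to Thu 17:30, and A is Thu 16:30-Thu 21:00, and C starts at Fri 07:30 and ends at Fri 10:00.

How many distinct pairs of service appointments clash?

Two intervals overlap when each starts before the other ends.
Sorted by start: B, A, C, D, E, F, G.
A starts before B ends → B and A overlap.
C starts after B ends; B is clear from here.
C starts after A ends; A is clear from here.
D starts before C ends → C and D overlap.
E starts after C ends; C is clear from here.
E starts before D ends → D and E overlap.
F starts after D ends; D is clear from here.
F starts after E ends; E is clear from here.
G starts after F ends.
Overlapping pairs: A & B, C & D, D & E — 3 in total.

3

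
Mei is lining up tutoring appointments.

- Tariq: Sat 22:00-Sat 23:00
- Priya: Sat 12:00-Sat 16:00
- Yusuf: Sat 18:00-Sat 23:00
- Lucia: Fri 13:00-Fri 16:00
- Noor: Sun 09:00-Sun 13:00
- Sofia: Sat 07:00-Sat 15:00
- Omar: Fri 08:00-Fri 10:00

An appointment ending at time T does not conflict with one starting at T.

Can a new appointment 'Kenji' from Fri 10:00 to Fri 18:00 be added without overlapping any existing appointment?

No — it overlaps Lucia

Omar: ends Fri 10:00 at or before Kenji starts Fri 10:00 → clear.
Lucia: starts Fri 13:00 before Kenji ends Fri 18:00, and ends Fri 16:00 after Kenji starts Fri 10:00 → overlap.
Sofia: starts Sat 07:00 at or after Kenji ends Fri 18:00 → clear.
Priya: starts Sat 12:00 at or after Kenji ends Fri 18:00 → clear.
Yusuf: starts Sat 18:00 at or after Kenji ends Fri 18:00 → clear.
Tariq: starts Sat 22:00 at or after Kenji ends Fri 18:00 → clear.
Noor: starts Sun 09:00 at or after Kenji ends Fri 18:00 → clear.
Kenji overlaps Lucia.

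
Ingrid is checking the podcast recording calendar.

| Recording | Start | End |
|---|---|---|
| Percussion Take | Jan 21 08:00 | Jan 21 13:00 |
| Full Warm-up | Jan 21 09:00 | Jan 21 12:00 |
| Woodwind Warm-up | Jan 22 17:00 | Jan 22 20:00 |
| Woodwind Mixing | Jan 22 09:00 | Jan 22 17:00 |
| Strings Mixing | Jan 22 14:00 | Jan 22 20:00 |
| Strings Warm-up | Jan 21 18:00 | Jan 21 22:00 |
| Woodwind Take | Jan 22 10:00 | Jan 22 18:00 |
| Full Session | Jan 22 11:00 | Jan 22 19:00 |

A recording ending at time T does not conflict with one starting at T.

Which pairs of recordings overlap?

Full Session & Strings Mixing, Full Session & Woodwind Mixing, Full Session & Woodwind Take, Full Session & Woodwind Warm-up, Full Warm-up & Percussion Take, Strings Mixing & Woodwind Mixing, Strings Mixing & Woodwind Take, Strings Mixing & Woodwind Warm-up, Woodwind Mixing & Woodwind Take, Woodwind Take & Woodwind Warm-up

Check each pair: they overlap iff neither finishes before the other starts.
Sorted by start: Percussion Take, Full Warm-up, Strings Warm-up, Woodwind Mixing, Woodwind Take, Full Session, Strings Mixing, Woodwind Warm-up.
Full Warm-up starts before Percussion Take ends → Percussion Take and Full Warm-up overlap.
Strings Warm-up starts after Percussion Take ends, so nothing later overlaps Percussion Take either.
Strings Warm-up starts after Full Warm-up ends, so nothing later overlaps Full Warm-up either.
Woodwind Mixing starts after Strings Warm-up ends, so nothing later overlaps Strings Warm-up either.
Woodwind Take starts before Woodwind Mixing ends → Woodwind Mixing and Woodwind Take overlap.
Full Session starts before Woodwind Mixing ends → Woodwind Mixing and Full Session overlap.
Strings Mixing starts before Woodwind Mixing ends → Woodwind Mixing and Strings Mixing overlap.
Woodwind Warm-up starts exactly when Woodwind Mixing ends (back-to-back, no overlap).
Full Session starts before Woodwind Take ends → Woodwind Take and Full Session overlap.
Strings Mixing starts before Woodwind Take ends → Woodwind Take and Strings Mixing overlap.
Woodwind Warm-up starts before Woodwind Take ends → Woodwind Take and Woodwind Warm-up overlap.
Strings Mixing starts before Full Session ends → Full Session and Strings Mixing overlap.
Woodwind Warm-up starts before Full Session ends → Full Session and Woodwind Warm-up overlap.
Woodwind Warm-up starts before Strings Mixing ends → Strings Mixing and Woodwind Warm-up overlap.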